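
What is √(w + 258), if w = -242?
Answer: 4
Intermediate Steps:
√(w + 258) = √(-242 + 258) = √16 = 4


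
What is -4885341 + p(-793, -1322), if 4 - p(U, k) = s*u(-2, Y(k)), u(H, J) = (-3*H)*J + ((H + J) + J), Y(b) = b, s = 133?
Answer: -3478463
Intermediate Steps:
u(H, J) = H + 2*J - 3*H*J (u(H, J) = -3*H*J + (H + 2*J) = H + 2*J - 3*H*J)
p(U, k) = 270 - 1064*k (p(U, k) = 4 - 133*(-2 + 2*k - 3*(-2)*k) = 4 - 133*(-2 + 2*k + 6*k) = 4 - 133*(-2 + 8*k) = 4 - (-266 + 1064*k) = 4 + (266 - 1064*k) = 270 - 1064*k)
-4885341 + p(-793, -1322) = -4885341 + (270 - 1064*(-1322)) = -4885341 + (270 + 1406608) = -4885341 + 1406878 = -3478463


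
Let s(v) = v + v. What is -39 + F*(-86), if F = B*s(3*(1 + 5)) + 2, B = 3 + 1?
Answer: -12595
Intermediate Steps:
s(v) = 2*v
B = 4
F = 146 (F = 4*(2*(3*(1 + 5))) + 2 = 4*(2*(3*6)) + 2 = 4*(2*18) + 2 = 4*36 + 2 = 144 + 2 = 146)
-39 + F*(-86) = -39 + 146*(-86) = -39 - 12556 = -12595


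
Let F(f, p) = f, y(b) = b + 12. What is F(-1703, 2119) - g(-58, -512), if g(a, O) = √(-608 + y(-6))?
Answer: -1703 - I*√602 ≈ -1703.0 - 24.536*I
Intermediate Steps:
y(b) = 12 + b
g(a, O) = I*√602 (g(a, O) = √(-608 + (12 - 6)) = √(-608 + 6) = √(-602) = I*√602)
F(-1703, 2119) - g(-58, -512) = -1703 - I*√602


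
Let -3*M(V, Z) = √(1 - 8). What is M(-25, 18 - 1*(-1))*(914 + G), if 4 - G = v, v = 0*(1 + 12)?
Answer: -306*I*√7 ≈ -809.6*I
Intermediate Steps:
v = 0 (v = 0*13 = 0)
M(V, Z) = -I*√7/3 (M(V, Z) = -√(1 - 8)/3 = -I*√7/3)
G = 4 (G = 4 - 1*0 = 4 + 0 = 4)
M(-25, 18 - 1*(-1))*(914 + G) = (-I*√7/3)*(914 + 4) = -I*√7/3*918 = -306*I*√7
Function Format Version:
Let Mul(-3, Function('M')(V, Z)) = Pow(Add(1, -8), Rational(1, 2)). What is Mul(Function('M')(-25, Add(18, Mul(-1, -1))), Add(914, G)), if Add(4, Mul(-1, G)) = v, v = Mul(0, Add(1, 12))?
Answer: Mul(-306, I, Pow(7, Rational(1, 2))) ≈ Mul(-809.60, I)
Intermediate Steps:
v = 0 (v = Mul(0, 13) = 0)
Function('M')(V, Z) = Mul(Rational(-1, 3), I, Pow(7, Rational(1, 2))) (Function('M')(V, Z) = Mul(Rational(-1, 3), Pow(Add(1, -8), Rational(1, 2))) = Mul(Rational(-1, 3), Pow(-7, Rational(1, 2))) = Mul(Rational(-1, 3), Mul(I, Pow(7, Rational(1, 2)))) = Mul(Rational(-1, 3), I, Pow(7, Rational(1, 2))))
G = 4 (G = Add(4, Mul(-1, 0)) = Add(4, 0) = 4)
Mul(Function('M')(-25, Add(18, Mul(-1, -1))), Add(914, G)) = Mul(Mul(Rational(-1, 3), I, Pow(7, Rational(1, 2))), Add(914, 4)) = Mul(Mul(Rational(-1, 3), I, Pow(7, Rational(1, 2))), 918) = Mul(-306, I, Pow(7, Rational(1, 2)))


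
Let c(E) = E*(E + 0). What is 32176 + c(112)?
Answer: 44720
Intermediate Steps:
c(E) = E² (c(E) = E*E = E²)
32176 + c(112) = 32176 + 112² = 32176 + 12544 = 44720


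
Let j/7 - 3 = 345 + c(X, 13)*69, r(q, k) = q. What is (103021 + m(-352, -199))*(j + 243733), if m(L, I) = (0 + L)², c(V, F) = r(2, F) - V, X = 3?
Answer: 55752295550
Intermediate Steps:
c(V, F) = 2 - V
m(L, I) = L²
j = 1953 (j = 21 + 7*(345 + (2 - 1*3)*69) = 21 + 7*(345 + (2 - 3)*69) = 21 + 7*(345 - 1*69) = 21 + 7*(345 - 69) = 21 + 7*276 = 21 + 1932 = 1953)
(103021 + m(-352, -199))*(j + 243733) = (103021 + (-352)²)*(1953 + 243733) = (103021 + 123904)*245686 = 226925*245686 = 55752295550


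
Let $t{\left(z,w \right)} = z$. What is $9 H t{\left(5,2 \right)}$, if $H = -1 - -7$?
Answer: $270$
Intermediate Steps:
$H = 6$ ($H = -1 + 7 = 6$)
$9 H t{\left(5,2 \right)} = 9 \cdot 6 \cdot 5 = 54 \cdot 5 = 270$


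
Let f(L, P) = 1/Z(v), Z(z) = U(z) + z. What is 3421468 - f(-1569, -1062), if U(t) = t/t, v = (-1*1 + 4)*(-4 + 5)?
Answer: 13685871/4 ≈ 3.4215e+6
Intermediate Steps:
v = 3 (v = (-1 + 4)*1 = 3*1 = 3)
U(t) = 1
Z(z) = 1 + z
f(L, P) = 1/4 (f(L, P) = 1/(1 + 3) = 1/4)
3421468 - f(-1569, -1062) = 3421468 - 1*1/4 = 3421468 - 1/4 = 13685871/4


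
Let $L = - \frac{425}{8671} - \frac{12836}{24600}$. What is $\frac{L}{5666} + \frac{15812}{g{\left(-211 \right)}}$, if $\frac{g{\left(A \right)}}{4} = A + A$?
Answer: $- \frac{597203523652529}{63753396567900} \approx -9.3674$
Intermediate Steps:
$g{\left(A \right)} = 8 A$ ($g{\left(A \right)} = 4 \left(A + A\right) = 4 \cdot 2 A = 8 A$)
$L = - \frac{30438989}{53326650}$ ($L = \left(-425\right) \frac{1}{8671} - \frac{3209}{6150} = - \frac{425}{8671} - \frac{3209}{6150} = - \frac{30438989}{53326650} \approx -0.5708$)
$\frac{L}{5666} + \frac{15812}{g{\left(-211 \right)}} = - \frac{30438989}{53326650 \cdot 5666} + \frac{15812}{8 \left(-211\right)} = \left(- \frac{30438989}{53326650}\right) \frac{1}{5666} + \frac{15812}{-1688} = - \frac{30438989}{302148798900} + 15812 \left(- \frac{1}{1688}\right) = - \frac{30438989}{302148798900} - \frac{3953}{422} = - \frac{597203523652529}{63753396567900}$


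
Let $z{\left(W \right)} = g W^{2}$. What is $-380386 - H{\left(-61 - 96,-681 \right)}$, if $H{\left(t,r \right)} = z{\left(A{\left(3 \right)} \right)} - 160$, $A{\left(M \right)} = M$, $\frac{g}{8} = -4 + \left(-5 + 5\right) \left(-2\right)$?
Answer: $-379938$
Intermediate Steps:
$g = -32$ ($g = 8 \left(-4 + \left(-5 + 5\right) \left(-2\right)\right) = 8 \left(-4 + 0 \left(-2\right)\right) = 8 \left(-4 + 0\right) = 8 \left(-4\right) = -32$)
$z{\left(W \right)} = - 32 W^{2}$
$H{\left(t,r \right)} = -448$ ($H{\left(t,r \right)} = - 32 \cdot 3^{2} - 160 = \left(-32\right) 9 - 160 = -288 - 160 = -448$)
$-380386 - H{\left(-61 - 96,-681 \right)} = -380386 - -448 = -380386 + 448 = -379938$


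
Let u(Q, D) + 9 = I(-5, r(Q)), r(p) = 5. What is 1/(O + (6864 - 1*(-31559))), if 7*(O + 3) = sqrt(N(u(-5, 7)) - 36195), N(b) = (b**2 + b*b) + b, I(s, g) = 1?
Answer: 376516/14465751935 - 7*I*sqrt(1443)/14465751935 ≈ 2.6028e-5 - 1.8382e-8*I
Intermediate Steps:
u(Q, D) = -8 (u(Q, D) = -9 + 1 = -8)
N(b) = b + 2*b**2 (N(b) = (b**2 + b**2) + b = 2*b**2 + b = b + 2*b**2)
O = -3 + 5*I*sqrt(1443)/7 (O = -3 + sqrt(-8*(1 + 2*(-8)) - 36195)/7 = -3 + sqrt(-8*(1 - 16) - 36195)/7 = -3 + sqrt(-8*(-15) - 36195)/7 = -3 + sqrt(120 - 36195)/7 = -3 + sqrt(-36075)/7 = -3 + (5*I*sqrt(1443))/7 = -3 + 5*I*sqrt(1443)/7 ≈ -3.0 + 27.133*I)
1/(O + (6864 - 1*(-31559))) = 1/((-3 + 5*I*sqrt(1443)/7) + (6864 - 1*(-31559))) = 1/((-3 + 5*I*sqrt(1443)/7) + (6864 + 31559)) = 1/((-3 + 5*I*sqrt(1443)/7) + 38423) = 1/(38420 + 5*I*sqrt(1443)/7)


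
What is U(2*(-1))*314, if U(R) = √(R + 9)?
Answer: 314*√7 ≈ 830.77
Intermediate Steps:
U(R) = √(9 + R)
U(2*(-1))*314 = √(9 + 2*(-1))*314 = √(9 - 2)*314 = √7*314 = 314*√7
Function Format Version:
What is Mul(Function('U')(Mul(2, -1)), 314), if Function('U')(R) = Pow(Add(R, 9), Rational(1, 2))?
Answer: Mul(314, Pow(7, Rational(1, 2))) ≈ 830.77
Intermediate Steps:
Function('U')(R) = Pow(Add(9, R), Rational(1, 2))
Mul(Function('U')(Mul(2, -1)), 314) = Mul(Pow(Add(9, Mul(2, -1)), Rational(1, 2)), 314) = Mul(Pow(Add(9, -2), Rational(1, 2)), 314) = Mul(Pow(7, Rational(1, 2)), 314) = Mul(314, Pow(7, Rational(1, 2)))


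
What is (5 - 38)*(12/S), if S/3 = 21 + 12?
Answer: -4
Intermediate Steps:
S = 99 (S = 3*(21 + 12) = 3*33 = 99)
(5 - 38)*(12/S) = (5 - 38)*(12/99) = -396/99 = -33*4/33 = -4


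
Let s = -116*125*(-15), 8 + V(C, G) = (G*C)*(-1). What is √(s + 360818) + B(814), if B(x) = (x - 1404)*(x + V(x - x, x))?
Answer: -475540 + 13*√3422 ≈ -4.7478e+5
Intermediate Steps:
V(C, G) = -8 - C*G (V(C, G) = -8 + (G*C)*(-1) = -8 + (C*G)*(-1) = -8 - C*G)
s = 217500 (s = -14500*(-15) = 217500)
B(x) = (-1404 + x)*(-8 + x) (B(x) = (x - 1404)*(x + (-8 - (x - x)*x)) = (-1404 + x)*(x + (-8 - 1*0*x)) = (-1404 + x)*(x + (-8 + 0)) = (-1404 + x)*(x - 8) = (-1404 + x)*(-8 + x))
√(s + 360818) + B(814) = √(217500 + 360818) + (11232 + 814² - 1412*814) = √578318 + (11232 + 662596 - 1149368) = 13*√3422 - 475540 = -475540 + 13*√3422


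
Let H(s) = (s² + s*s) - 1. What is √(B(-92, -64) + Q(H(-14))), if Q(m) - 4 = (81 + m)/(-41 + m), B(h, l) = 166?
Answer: √209902/35 ≈ 13.090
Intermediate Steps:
H(s) = -1 + 2*s² (H(s) = (s² + s²) - 1 = 2*s² - 1 = -1 + 2*s²)
Q(m) = 4 + (81 + m)/(-41 + m)
√(B(-92, -64) + Q(H(-14))) = √(166 + (-83 + 5*(-1 + 2*(-14)²))/(-41 + (-1 + 2*(-14)²))) = √(166 + (-83 + 5*(-1 + 2*196))/(-41 + (-1 + 2*196))) = √(166 + (-83 + 5*(-1 + 392))/(-41 + (-1 + 392))) = √(166 + (-83 + 5*391)/(-41 + 391)) = √(166 + (-83 + 1955)/350) = √(166 + (1/350)*1872) = √(166 + 936/175) = √(29986/175) = √209902/35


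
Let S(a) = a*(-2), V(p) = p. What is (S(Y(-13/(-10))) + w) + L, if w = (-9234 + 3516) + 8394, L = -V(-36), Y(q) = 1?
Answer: 2710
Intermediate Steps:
S(a) = -2*a
L = 36 (L = -1*(-36) = 36)
w = 2676 (w = -5718 + 8394 = 2676)
(S(Y(-13/(-10))) + w) + L = (-2*1 + 2676) + 36 = (-2 + 2676) + 36 = 2674 + 36 = 2710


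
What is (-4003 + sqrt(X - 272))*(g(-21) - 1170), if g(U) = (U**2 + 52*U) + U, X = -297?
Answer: 7373526 - 1842*I*sqrt(569) ≈ 7.3735e+6 - 43939.0*I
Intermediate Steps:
g(U) = U**2 + 53*U
(-4003 + sqrt(X - 272))*(g(-21) - 1170) = (-4003 + sqrt(-297 - 272))*(-21*(53 - 21) - 1170) = (-4003 + sqrt(-569))*(-21*32 - 1170) = (-4003 + I*sqrt(569))*(-672 - 1170) = (-4003 + I*sqrt(569))*(-1842) = 7373526 - 1842*I*sqrt(569)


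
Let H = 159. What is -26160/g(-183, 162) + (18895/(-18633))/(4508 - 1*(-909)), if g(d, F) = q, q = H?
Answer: -880153861355/5349552933 ≈ -164.53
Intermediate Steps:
q = 159
g(d, F) = 159
-26160/g(-183, 162) + (18895/(-18633))/(4508 - 1*(-909)) = -26160/159 + (18895/(-18633))/(4508 - 1*(-909)) = -26160*1/159 + (18895*(-1/18633))/(4508 + 909) = -8720/53 - 18895/18633/5417 = -8720/53 - 18895/18633*1/5417 = -8720/53 - 18895/100934961 = -880153861355/5349552933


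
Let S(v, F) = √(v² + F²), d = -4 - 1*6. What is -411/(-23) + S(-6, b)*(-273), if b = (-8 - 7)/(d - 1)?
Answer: 411/23 - 819*√509/11 ≈ -1661.9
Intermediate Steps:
d = -10 (d = -4 - 6 = -10)
b = 15/11 (b = (-8 - 7)/(-10 - 1) = -15/(-11) = -15*(-1/11) = 15/11 ≈ 1.3636)
S(v, F) = √(F² + v²)
-411/(-23) + S(-6, b)*(-273) = -411/(-23) + √((15/11)² + (-6)²)*(-273) = -411*(-1/23) + √(225/121 + 36)*(-273) = 411/23 + √(4581/121)*(-273) = 411/23 + (3*√509/11)*(-273) = 411/23 - 819*√509/11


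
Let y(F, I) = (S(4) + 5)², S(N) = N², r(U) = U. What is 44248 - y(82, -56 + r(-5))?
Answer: 43807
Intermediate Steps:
y(F, I) = 441 (y(F, I) = (4² + 5)² = (16 + 5)² = 21² = 441)
44248 - y(82, -56 + r(-5)) = 44248 - 1*441 = 44248 - 441 = 43807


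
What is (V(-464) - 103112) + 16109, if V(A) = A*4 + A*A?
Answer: 126437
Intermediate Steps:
V(A) = A² + 4*A (V(A) = 4*A + A² = A² + 4*A)
(V(-464) - 103112) + 16109 = (-464*(4 - 464) - 103112) + 16109 = (-464*(-460) - 103112) + 16109 = (213440 - 103112) + 16109 = 110328 + 16109 = 126437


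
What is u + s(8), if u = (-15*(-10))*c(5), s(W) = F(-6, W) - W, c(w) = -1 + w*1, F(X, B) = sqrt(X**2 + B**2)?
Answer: 602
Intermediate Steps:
F(X, B) = sqrt(B**2 + X**2)
c(w) = -1 + w
s(W) = sqrt(36 + W**2) - W (s(W) = sqrt(W**2 + (-6)**2) - W = sqrt(W**2 + 36) - W = sqrt(36 + W**2) - W)
u = 600 (u = (-15*(-10))*(-1 + 5) = 150*4 = 600)
u + s(8) = 600 + (sqrt(36 + 8**2) - 1*8) = 600 + (sqrt(36 + 64) - 8) = 600 + (sqrt(100) - 8) = 600 + (10 - 8) = 600 + 2 = 602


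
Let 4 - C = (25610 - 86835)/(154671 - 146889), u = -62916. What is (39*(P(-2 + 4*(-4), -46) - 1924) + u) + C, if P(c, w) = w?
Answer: -1087411019/7782 ≈ -1.3973e+5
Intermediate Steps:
C = 92353/7782 (C = 4 - (25610 - 86835)/(154671 - 146889) = 4 - (-61225)/7782 = 4 - 1*(-61225/7782) = 4 + 61225/7782 = 92353/7782 ≈ 11.868)
(39*(P(-2 + 4*(-4), -46) - 1924) + u) + C = (39*(-46 - 1924) - 62916) + 92353/7782 = (39*(-1970) - 62916) + 92353/7782 = (-76830 - 62916) + 92353/7782 = -139746 + 92353/7782 = -1087411019/7782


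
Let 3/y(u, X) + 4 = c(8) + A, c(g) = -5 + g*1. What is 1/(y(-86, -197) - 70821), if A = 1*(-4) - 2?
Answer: -7/495750 ≈ -1.4120e-5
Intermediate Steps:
A = -6 (A = -4 - 2 = -6)
c(g) = -5 + g
y(u, X) = -3/7 (y(u, X) = 3/(-4 + ((-5 + 8) - 6)) = 3/(-4 + (3 - 6)) = 3/(-4 - 3) = 3/(-7) = 3*(-⅐) = -3/7)
1/(y(-86, -197) - 70821) = 1/(-3/7 - 70821) = 1/(-495750/7) = -7/495750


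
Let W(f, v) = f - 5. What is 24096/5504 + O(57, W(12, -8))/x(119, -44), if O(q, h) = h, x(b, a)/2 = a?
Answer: 16265/3784 ≈ 4.2984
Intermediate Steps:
x(b, a) = 2*a
W(f, v) = -5 + f
24096/5504 + O(57, W(12, -8))/x(119, -44) = 24096/5504 + (-5 + 12)/((2*(-44))) = 24096*(1/5504) + 7/(-88) = 753/172 + 7*(-1/88) = 753/172 - 7/88 = 16265/3784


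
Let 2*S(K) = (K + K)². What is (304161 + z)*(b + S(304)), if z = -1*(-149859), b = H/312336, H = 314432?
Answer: 546053656266160/6507 ≈ 8.3918e+10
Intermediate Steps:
b = 19652/19521 (b = 314432/312336 = 314432*(1/312336) = 19652/19521 ≈ 1.0067)
z = 149859
S(K) = 2*K² (S(K) = (K + K)²/2 = (2*K)²/2 = (4*K²)/2 = 2*K²)
(304161 + z)*(b + S(304)) = (304161 + 149859)*(19652/19521 + 2*304²) = 454020*(19652/19521 + 2*92416) = 454020*(19652/19521 + 184832) = 454020*(3608125124/19521) = 546053656266160/6507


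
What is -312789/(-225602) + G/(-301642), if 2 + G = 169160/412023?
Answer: 19437320605068373/14019296514646566 ≈ 1.3865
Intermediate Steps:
G = -654886/412023 (G = -2 + 169160/412023 = -654886/412023 ≈ -1.5894)
-312789/(-225602) + G/(-301642) = -312789/(-225602) - 654886/412023/(-301642) = -312789*(-1/225602) - 654886/412023*(-1/301642) = 312789/225602 + 327443/62141720883 = 19437320605068373/14019296514646566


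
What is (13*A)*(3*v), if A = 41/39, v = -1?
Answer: -41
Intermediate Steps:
A = 41/39 (A = 41*(1/39) = 41/39 ≈ 1.0513)
(13*A)*(3*v) = (13*(41/39))*(3*(-1)) = (41/3)*(-3) = -41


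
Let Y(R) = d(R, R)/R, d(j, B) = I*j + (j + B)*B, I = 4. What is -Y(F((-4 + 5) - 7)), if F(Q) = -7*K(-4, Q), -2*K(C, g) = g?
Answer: 38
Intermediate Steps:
K(C, g) = -g/2
F(Q) = 7*Q/2 (F(Q) = -(-7)*Q/2 = 7*Q/2)
d(j, B) = 4*j + B*(B + j) (d(j, B) = 4*j + (j + B)*B = 4*j + (B + j)*B = 4*j + B*(B + j))
Y(R) = (2*R² + 4*R)/R (Y(R) = (R² + 4*R + R*R)/R = (R² + 4*R + R²)/R = (2*R² + 4*R)/R)
-Y(F((-4 + 5) - 7)) = -(4 + 2*(7*((-4 + 5) - 7)/2)) = -(4 + 2*(7*(1 - 7)/2)) = -(4 + 2*((7/2)*(-6))) = -(4 + 2*(-21)) = -(4 - 42) = -1*(-38) = 38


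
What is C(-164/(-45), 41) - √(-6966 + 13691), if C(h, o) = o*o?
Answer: 1681 - 5*√269 ≈ 1599.0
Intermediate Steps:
C(h, o) = o²
C(-164/(-45), 41) - √(-6966 + 13691) = 41² - √(-6966 + 13691) = 1681 - √6725 = 1681 - 5*√269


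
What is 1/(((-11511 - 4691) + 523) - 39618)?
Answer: -1/55297 ≈ -1.8084e-5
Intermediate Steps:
1/(((-11511 - 4691) + 523) - 39618) = 1/((-16202 + 523) - 39618) = 1/(-15679 - 39618) = 1/(-55297) = -1/55297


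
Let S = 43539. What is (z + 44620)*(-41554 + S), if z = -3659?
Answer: 81307585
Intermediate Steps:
(z + 44620)*(-41554 + S) = (-3659 + 44620)*(-41554 + 43539) = 40961*1985 = 81307585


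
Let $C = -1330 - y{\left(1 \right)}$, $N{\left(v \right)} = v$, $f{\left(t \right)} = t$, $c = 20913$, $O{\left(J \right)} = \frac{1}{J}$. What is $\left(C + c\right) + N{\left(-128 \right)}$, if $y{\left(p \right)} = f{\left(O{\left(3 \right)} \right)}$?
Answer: $\frac{58364}{3} \approx 19455.0$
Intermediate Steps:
$y{\left(p \right)} = \frac{1}{3}$
$C = - \frac{3991}{3}$ ($C = -1330 - \frac{1}{3} = - \frac{3991}{3} \approx -1330.3$)
$\left(C + c\right) + N{\left(-128 \right)} = \left(- \frac{3991}{3} + 20913\right) - 128 = \frac{58748}{3} - 128 = \frac{58364}{3}$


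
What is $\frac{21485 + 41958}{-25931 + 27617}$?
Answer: $\frac{63443}{1686} \approx 37.629$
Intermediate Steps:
$\frac{21485 + 41958}{-25931 + 27617} = \frac{63443}{1686}$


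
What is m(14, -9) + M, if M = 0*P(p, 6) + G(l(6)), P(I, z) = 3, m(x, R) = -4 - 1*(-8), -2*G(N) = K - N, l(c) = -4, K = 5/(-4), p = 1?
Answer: 21/8 ≈ 2.6250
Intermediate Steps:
K = -5/4 (K = 5*(-¼) = -5/4 ≈ -1.2500)
G(N) = 5/8 + N/2 (G(N) = -(-5/4 - N)/2 = 5/8 + N/2)
m(x, R) = 4 (m(x, R) = -4 + 8 = 4)
M = -11/8 (M = 0*3 + (5/8 + (½)*(-4)) = 0 + (5/8 - 2) = 0 - 11/8 = -11/8 ≈ -1.3750)
m(14, -9) + M = 4 - 11/8 = 21/8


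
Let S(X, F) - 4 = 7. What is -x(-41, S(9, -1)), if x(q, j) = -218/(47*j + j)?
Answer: 109/264 ≈ 0.41288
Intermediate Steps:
S(X, F) = 11 (S(X, F) = 4 + 7 = 11)
x(q, j) = -109/(24*j) (x(q, j) = -218*1/(48*j) = -109/(24*j))
-x(-41, S(9, -1)) = -(-109)/(24*11) = -1*(-109/264) = 109/264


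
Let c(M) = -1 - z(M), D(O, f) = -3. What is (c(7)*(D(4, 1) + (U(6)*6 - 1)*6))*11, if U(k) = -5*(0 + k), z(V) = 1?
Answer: 23958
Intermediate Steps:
U(k) = -5*k
c(M) = -2 (c(M) = -1 - 1*1 = -1 - 1 = -2)
(c(7)*(D(4, 1) + (U(6)*6 - 1)*6))*11 = -2*(-3 + (-5*6*6 - 1)*6)*11 = -2*(-3 + (-30*6 - 1)*6)*11 = -2*(-3 + (-180 - 1)*6)*11 = -2*(-3 - 181*6)*11 = -2*(-3 - 1086)*11 = -2*(-1089)*11 = 2178*11 = 23958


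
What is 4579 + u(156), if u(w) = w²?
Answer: 28915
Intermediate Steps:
4579 + u(156) = 4579 + 156² = 4579 + 24336 = 28915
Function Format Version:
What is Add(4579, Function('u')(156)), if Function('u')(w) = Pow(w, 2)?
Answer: 28915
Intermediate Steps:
Add(4579, Function('u')(156)) = Add(4579, Pow(156, 2)) = Add(4579, 24336) = 28915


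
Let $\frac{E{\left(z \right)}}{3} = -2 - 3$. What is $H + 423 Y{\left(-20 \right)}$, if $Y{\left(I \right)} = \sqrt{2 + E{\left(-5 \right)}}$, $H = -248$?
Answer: $-248 + 423 i \sqrt{13} \approx -248.0 + 1525.1 i$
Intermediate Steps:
$E{\left(z \right)} = -15$ ($E{\left(z \right)} = 3 \left(-2 - 3\right) = 3 \left(-5\right) = -15$)
$Y{\left(I \right)} = i \sqrt{13}$ ($Y{\left(I \right)} = \sqrt{2 - 15} = \sqrt{-13} = i \sqrt{13}$)
$H + 423 Y{\left(-20 \right)} = -248 + 423 i \sqrt{13}$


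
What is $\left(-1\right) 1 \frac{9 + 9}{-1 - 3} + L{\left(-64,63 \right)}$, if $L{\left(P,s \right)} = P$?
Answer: $- \frac{119}{2} \approx -59.5$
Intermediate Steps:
$\left(-1\right) 1 \frac{9 + 9}{-1 - 3} + L{\left(-64,63 \right)} = \left(-1\right) 1 \frac{9 + 9}{-1 - 3} - 64 = - \frac{18}{-4} - 64 = - \frac{18 \left(-1\right)}{4} - 64 = \left(-1\right) \left(- \frac{9}{2}\right) - 64 = \frac{9}{2} - 64 = - \frac{119}{2}$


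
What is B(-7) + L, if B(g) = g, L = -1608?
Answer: -1615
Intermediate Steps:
B(-7) + L = -7 - 1608 = -1615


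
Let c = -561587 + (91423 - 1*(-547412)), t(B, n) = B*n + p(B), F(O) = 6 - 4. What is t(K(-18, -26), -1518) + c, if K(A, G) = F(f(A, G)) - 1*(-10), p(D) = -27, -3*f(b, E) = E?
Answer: 59005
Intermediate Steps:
f(b, E) = -E/3
F(O) = 2
K(A, G) = 12 (K(A, G) = 2 - 1*(-10) = 2 + 10 = 12)
t(B, n) = -27 + B*n (t(B, n) = B*n - 27 = -27 + B*n)
c = 77248 (c = -561587 + (91423 + 547412) = -561587 + 638835 = 77248)
t(K(-18, -26), -1518) + c = (-27 + 12*(-1518)) + 77248 = (-27 - 18216) + 77248 = -18243 + 77248 = 59005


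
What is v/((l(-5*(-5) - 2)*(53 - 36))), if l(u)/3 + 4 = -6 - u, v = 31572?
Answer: -3508/187 ≈ -18.759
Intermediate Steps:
l(u) = -30 - 3*u (l(u) = -12 + 3*(-6 - u) = -12 + (-18 - 3*u) = -30 - 3*u)
v/((l(-5*(-5) - 2)*(53 - 36))) = 31572/(((-30 - 3*(-5*(-5) - 2))*(53 - 36))) = 31572/(((-30 - 3*(25 - 2))*17)) = 31572/(((-30 - 3*23)*17)) = 31572/(((-30 - 69)*17)) = 31572/((-99*17)) = 31572/(-1683) = 31572*(-1/1683) = -3508/187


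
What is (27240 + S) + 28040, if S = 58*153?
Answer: 64154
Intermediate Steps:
S = 8874
(27240 + S) + 28040 = (27240 + 8874) + 28040 = 36114 + 28040 = 64154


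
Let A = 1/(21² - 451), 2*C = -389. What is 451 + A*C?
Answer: 9409/20 ≈ 470.45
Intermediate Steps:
C = -389/2 (C = (½)*(-389) = -389/2 ≈ -194.50)
A = -⅒ (A = 1/(441 - 451) = 1/(-10) = -⅒ ≈ -0.10000)
451 + A*C = 451 - ⅒*(-389/2) = 451 + 389/20 = 9409/20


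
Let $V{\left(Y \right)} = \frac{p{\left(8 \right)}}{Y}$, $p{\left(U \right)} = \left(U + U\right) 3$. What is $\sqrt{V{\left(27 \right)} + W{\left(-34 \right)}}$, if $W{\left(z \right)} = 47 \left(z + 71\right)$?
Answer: $\frac{\sqrt{15667}}{3} \approx 41.723$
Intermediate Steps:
$p{\left(U \right)} = 6 U$ ($p{\left(U \right)} = 2 U 3 = 6 U$)
$V{\left(Y \right)} = \frac{48}{Y}$ ($V{\left(Y \right)} = \frac{6 \cdot 8}{Y} = \frac{48}{Y}$)
$W{\left(z \right)} = 3337 + 47 z$ ($W{\left(z \right)} = 47 \left(71 + z\right) = 3337 + 47 z$)
$\sqrt{V{\left(27 \right)} + W{\left(-34 \right)}} = \sqrt{\frac{48}{27} + \left(3337 + 47 \left(-34\right)\right)} = \sqrt{48 \cdot \frac{1}{27} + \left(3337 - 1598\right)} = \sqrt{\frac{16}{9} + 1739} = \sqrt{\frac{15667}{9}} = \frac{\sqrt{15667}}{3}$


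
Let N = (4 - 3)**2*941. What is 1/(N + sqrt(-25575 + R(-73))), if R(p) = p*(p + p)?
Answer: 941/900398 - I*sqrt(14917)/900398 ≈ 0.0010451 - 0.00013565*I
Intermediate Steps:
R(p) = 2*p**2 (R(p) = p*(2*p) = 2*p**2)
N = 941 (N = 1**2*941 = 1*941 = 941)
1/(N + sqrt(-25575 + R(-73))) = 1/(941 + sqrt(-25575 + 2*(-73)**2)) = 1/(941 + sqrt(-25575 + 2*5329)) = 1/(941 + sqrt(-25575 + 10658)) = 1/(941 + sqrt(-14917)) = 1/(941 + I*sqrt(14917))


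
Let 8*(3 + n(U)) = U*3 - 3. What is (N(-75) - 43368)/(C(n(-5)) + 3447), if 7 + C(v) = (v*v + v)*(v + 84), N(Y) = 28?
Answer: -554752/66523 ≈ -8.3392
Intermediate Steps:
n(U) = -27/8 + 3*U/8 (n(U) = -3 + (U*3 - 3)/8 = -3 + (3*U - 3)/8 = -3 + (-3 + 3*U)/8 = -3 + (-3/8 + 3*U/8) = -27/8 + 3*U/8)
C(v) = -7 + (84 + v)*(v + v²) (C(v) = -7 + (v*v + v)*(v + 84) = -7 + (v² + v)*(84 + v) = -7 + (v + v²)*(84 + v) = -7 + (84 + v)*(v + v²))
(N(-75) - 43368)/(C(n(-5)) + 3447) = (28 - 43368)/((-7 + (-27/8 + (3/8)*(-5))³ + 84*(-27/8 + (3/8)*(-5)) + 85*(-27/8 + (3/8)*(-5))²) + 3447) = -43340/((-7 + (-27/8 - 15/8)³ + 84*(-27/8 - 15/8) + 85*(-27/8 - 15/8)²) + 3447) = -43340/((-7 + (-21/4)³ + 84*(-21/4) + 85*(-21/4)²) + 3447) = -43340/((-7 - 9261/64 - 441 + 85*(441/16)) + 3447) = -43340/((-7 - 9261/64 - 441 + 37485/16) + 3447) = -43340/(112007/64 + 3447) = -43340/332615/64 = -43340*64/332615 = -554752/66523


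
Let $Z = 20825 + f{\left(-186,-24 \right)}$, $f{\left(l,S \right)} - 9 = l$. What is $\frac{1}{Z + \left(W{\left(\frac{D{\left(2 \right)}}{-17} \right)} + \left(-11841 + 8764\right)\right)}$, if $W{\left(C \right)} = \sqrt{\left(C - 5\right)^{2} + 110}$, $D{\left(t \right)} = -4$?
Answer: $\frac{5078019}{89225833498} - \frac{17 \sqrt{38351}}{89225833498} \approx 5.6875 \cdot 10^{-5}$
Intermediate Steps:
$f{\left(l,S \right)} = 9 + l$
$W{\left(C \right)} = \sqrt{110 + \left(-5 + C\right)^{2}}$ ($W{\left(C \right)} = \sqrt{\left(-5 + C\right)^{2} + 110} = \sqrt{110 + \left(-5 + C\right)^{2}}$)
$Z = 20648$ ($Z = 20825 + \left(9 - 186\right) = 20825 - 177 = 20648$)
$\frac{1}{Z + \left(W{\left(\frac{D{\left(2 \right)}}{-17} \right)} + \left(-11841 + 8764\right)\right)} = \frac{1}{20648 + \left(\sqrt{110 + \left(-5 - \frac{4}{-17}\right)^{2}} + \left(-11841 + 8764\right)\right)} = \frac{1}{20648 - \left(3077 - \sqrt{110 + \left(-5 - - \frac{4}{17}\right)^{2}}\right)} = \frac{1}{20648 - \left(3077 - \sqrt{110 + \left(-5 + \frac{4}{17}\right)^{2}}\right)} = \frac{1}{20648 - \left(3077 - \sqrt{110 + \left(- \frac{81}{17}\right)^{2}}\right)} = \frac{1}{20648 - \left(3077 - \sqrt{110 + \frac{6561}{289}}\right)} = \frac{1}{20648 - \left(3077 - \sqrt{\frac{38351}{289}}\right)} = \frac{1}{20648 - \left(3077 - \frac{\sqrt{38351}}{17}\right)} = \frac{1}{17571 + \frac{\sqrt{38351}}{17}}$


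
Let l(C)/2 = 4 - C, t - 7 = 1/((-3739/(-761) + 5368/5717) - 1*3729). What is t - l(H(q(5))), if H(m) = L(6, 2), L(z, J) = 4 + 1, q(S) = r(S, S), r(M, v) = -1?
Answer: 145778229521/16198064462 ≈ 8.9997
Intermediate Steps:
q(S) = -1
L(z, J) = 5
H(m) = 5
t = 113382100597/16198064462 (t = 7 + 1/((-3739/(-761) + 5368/5717) - 1*3729) = 7 + 1/((-3739*(-1/761) + 5368*(1/5717)) - 3729) = 7 + 1/((3739/761 + 5368/5717) - 3729) = 7 + 1/(25460911/4350637 - 3729) = 7 + 1/(-16198064462/4350637) = 7 - 4350637/16198064462 = 113382100597/16198064462 ≈ 6.9997)
l(C) = 8 - 2*C (l(C) = 2*(4 - C) = 8 - 2*C)
t - l(H(q(5))) = 113382100597/16198064462 - (8 - 2*5) = 113382100597/16198064462 - (8 - 10) = 113382100597/16198064462 - 1*(-2) = 113382100597/16198064462 + 2 = 145778229521/16198064462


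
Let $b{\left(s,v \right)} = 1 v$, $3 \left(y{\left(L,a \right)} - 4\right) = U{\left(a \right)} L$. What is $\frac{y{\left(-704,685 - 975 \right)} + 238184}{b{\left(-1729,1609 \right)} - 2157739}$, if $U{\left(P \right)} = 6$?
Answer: $- \frac{23678}{215613} \approx -0.10982$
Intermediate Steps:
$y{\left(L,a \right)} = 4 + 2 L$ ($y{\left(L,a \right)} = 4 + \frac{6 L}{3} = 4 + 2 L$)
$b{\left(s,v \right)} = v$
$\frac{y{\left(-704,685 - 975 \right)} + 238184}{b{\left(-1729,1609 \right)} - 2157739} = \frac{\left(4 + 2 \left(-704\right)\right) + 238184}{1609 - 2157739} = \frac{\left(4 - 1408\right) + 238184}{-2156130} = \left(-1404 + 238184\right) \left(- \frac{1}{2156130}\right) = 236780 \left(- \frac{1}{2156130}\right) = - \frac{23678}{215613}$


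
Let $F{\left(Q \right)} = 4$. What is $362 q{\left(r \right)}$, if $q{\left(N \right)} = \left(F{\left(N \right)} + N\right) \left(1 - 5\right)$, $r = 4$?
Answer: $-11584$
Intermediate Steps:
$q{\left(N \right)} = -16 - 4 N$ ($q{\left(N \right)} = \left(4 + N\right) \left(1 - 5\right) = \left(4 + N\right) \left(-4\right) = -16 - 4 N$)
$362 q{\left(r \right)} = 362 \left(-16 - 16\right) = 362 \left(-32\right) = -11584$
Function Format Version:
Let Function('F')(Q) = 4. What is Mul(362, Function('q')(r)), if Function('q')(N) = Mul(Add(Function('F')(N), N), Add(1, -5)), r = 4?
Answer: -11584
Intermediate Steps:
Function('q')(N) = Add(-16, Mul(-4, N)) (Function('q')(N) = Mul(Add(4, N), Add(1, -5)) = Mul(Add(4, N), -4) = Add(-16, Mul(-4, N)))
Mul(362, Function('q')(r)) = Mul(362, Add(-16, Mul(-4, 4))) = Mul(362, Add(-16, -16)) = Mul(362, -32) = -11584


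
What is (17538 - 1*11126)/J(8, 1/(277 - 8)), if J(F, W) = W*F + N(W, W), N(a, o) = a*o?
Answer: 463978732/2153 ≈ 2.1550e+5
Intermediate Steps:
J(F, W) = W**2 + F*W (J(F, W) = W*F + W*W = F*W + W**2 = W**2 + F*W)
(17538 - 1*11126)/J(8, 1/(277 - 8)) = (17538 - 1*11126)/(((8 + 1/(277 - 8))/(277 - 8))) = (17538 - 11126)/(((8 + 1/269)/269)) = 6412/(((8 + 1/269)/269)) = 6412/(((1/269)*(2153/269))) = 6412/(2153/72361) = 6412*(72361/2153) = 463978732/2153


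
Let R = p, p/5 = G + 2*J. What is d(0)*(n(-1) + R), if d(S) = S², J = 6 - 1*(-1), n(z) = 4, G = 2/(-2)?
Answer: 0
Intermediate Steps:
G = -1 (G = 2*(-½) = -1)
J = 7 (J = 6 + 1 = 7)
p = 65 (p = 5*(-1 + 2*7) = 5*(-1 + 14) = 5*13 = 65)
R = 65
d(0)*(n(-1) + R) = 0²*(4 + 65) = 0*69 = 0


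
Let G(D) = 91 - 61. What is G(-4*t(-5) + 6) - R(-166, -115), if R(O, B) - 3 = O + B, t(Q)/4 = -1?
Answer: 308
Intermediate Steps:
t(Q) = -4 (t(Q) = 4*(-1) = -4)
R(O, B) = 3 + B + O (R(O, B) = 3 + (O + B) = 3 + (B + O) = 3 + B + O)
G(D) = 30
G(-4*t(-5) + 6) - R(-166, -115) = 30 - (3 - 115 - 166) = 30 - 1*(-278) = 30 + 278 = 308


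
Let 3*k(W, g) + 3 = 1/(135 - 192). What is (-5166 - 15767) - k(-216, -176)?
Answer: -3579371/171 ≈ -20932.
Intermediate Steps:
k(W, g) = -172/171 (k(W, g) = -1 + 1/(3*(135 - 192)) = -1 + (1/3)/(-57) = -1 + (1/3)*(-1/57) = -1 - 1/171 = -172/171)
(-5166 - 15767) - k(-216, -176) = (-5166 - 15767) - 1*(-172/171) = -20933 + 172/171 = -3579371/171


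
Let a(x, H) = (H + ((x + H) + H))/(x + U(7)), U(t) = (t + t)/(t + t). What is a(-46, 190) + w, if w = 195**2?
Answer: 1710601/45 ≈ 38013.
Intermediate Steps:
U(t) = 1 (U(t) = (2*t)/((2*t)) = (2*t)*(1/(2*t)) = 1)
a(x, H) = (x + 3*H)/(1 + x) (a(x, H) = (H + ((x + H) + H))/(x + 1) = (H + ((H + x) + H))/(1 + x) = (H + (x + 2*H))/(1 + x) = (x + 3*H)/(1 + x))
w = 38025
a(-46, 190) + w = (-46 + 3*190)/(1 - 46) + 38025 = (-46 + 570)/(-45) + 38025 = -1/45*524 + 38025 = -524/45 + 38025 = 1710601/45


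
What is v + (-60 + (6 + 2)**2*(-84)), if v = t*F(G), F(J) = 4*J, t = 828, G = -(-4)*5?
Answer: 60804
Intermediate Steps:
G = 20 (G = -1*(-20) = 20)
v = 66240 (v = 828*(4*20) = 828*80 = 66240)
v + (-60 + (6 + 2)**2*(-84)) = 66240 + (-60 + (6 + 2)**2*(-84)) = 66240 + (-60 + 8**2*(-84)) = 66240 + (-60 + 64*(-84)) = 66240 + (-60 - 5376) = 66240 - 5436 = 60804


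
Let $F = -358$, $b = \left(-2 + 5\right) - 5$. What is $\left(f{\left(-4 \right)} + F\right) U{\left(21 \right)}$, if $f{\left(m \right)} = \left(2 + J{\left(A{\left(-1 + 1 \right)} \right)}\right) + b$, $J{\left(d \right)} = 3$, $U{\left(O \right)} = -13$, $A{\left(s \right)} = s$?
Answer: $4615$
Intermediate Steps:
$b = -2$ ($b = 3 - 5 = -2$)
$f{\left(m \right)} = 3$ ($f{\left(m \right)} = \left(2 + 3\right) - 2 = 5 - 2 = 3$)
$\left(f{\left(-4 \right)} + F\right) U{\left(21 \right)} = \left(3 - 358\right) \left(-13\right) = \left(-355\right) \left(-13\right) = 4615$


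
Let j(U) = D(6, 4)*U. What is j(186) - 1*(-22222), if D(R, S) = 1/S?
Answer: 44537/2 ≈ 22269.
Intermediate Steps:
D(R, S) = 1/S
j(U) = U/4
j(186) - 1*(-22222) = (¼)*186 - 1*(-22222) = 93/2 + 22222 = 44537/2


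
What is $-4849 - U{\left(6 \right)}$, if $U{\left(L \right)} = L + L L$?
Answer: $-4891$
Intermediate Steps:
$U{\left(L \right)} = L + L^{2}$
$-4849 - U{\left(6 \right)} = -4849 - 6 \left(1 + 6\right) = -4849 - 6 \cdot 7 = -4849 - 42 = -4891$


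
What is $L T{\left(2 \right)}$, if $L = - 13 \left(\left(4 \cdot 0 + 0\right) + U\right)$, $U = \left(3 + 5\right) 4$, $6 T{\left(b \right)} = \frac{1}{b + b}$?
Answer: $- \frac{52}{3} \approx -17.333$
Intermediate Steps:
$T{\left(b \right)} = \frac{1}{12 b}$ ($T{\left(b \right)} = \frac{1}{6 \left(b + b\right)} = \frac{1}{6 \cdot 2 b} = \frac{\frac{1}{2} \frac{1}{b}}{6} = \frac{1}{12 b}$)
$U = 32$ ($U = 8 \cdot 4 = 32$)
$L = -416$ ($L = - 13 \left(\left(4 \cdot 0 + 0\right) + 32\right) = - 13 \left(\left(0 + 0\right) + 32\right) = - 13 \left(0 + 32\right) = \left(-13\right) 32 = -416$)
$L T{\left(2 \right)} = - 416 \frac{1}{12 \cdot 2} = - 416 \cdot \frac{1}{12} \cdot \frac{1}{2} = \left(-416\right) \frac{1}{24} = - \frac{52}{3}$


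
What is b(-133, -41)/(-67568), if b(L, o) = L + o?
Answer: 87/33784 ≈ 0.0025752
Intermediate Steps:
b(-133, -41)/(-67568) = (-133 - 41)/(-67568) = -174*(-1/67568) = 87/33784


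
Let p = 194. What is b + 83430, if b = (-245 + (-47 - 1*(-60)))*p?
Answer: 38422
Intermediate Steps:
b = -45008 (b = (-245 + (-47 - 1*(-60)))*194 = (-245 + (-47 + 60))*194 = (-245 + 13)*194 = -232*194 = -45008)
b + 83430 = -45008 + 83430 = 38422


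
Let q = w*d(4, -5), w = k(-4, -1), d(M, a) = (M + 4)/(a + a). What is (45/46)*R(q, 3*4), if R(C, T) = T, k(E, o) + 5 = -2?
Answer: 270/23 ≈ 11.739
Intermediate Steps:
d(M, a) = (4 + M)/(2*a) (d(M, a) = (4 + M)/((2*a)) = (4 + M)*(1/(2*a)) = (4 + M)/(2*a))
k(E, o) = -7 (k(E, o) = -5 - 2 = -7)
w = -7
q = 28/5 (q = -7*(4 + 4)/(2*(-5)) = -7*(-1)*8/(2*5) = -7*(-⅘) = 28/5 ≈ 5.6000)
(45/46)*R(q, 3*4) = (45/46)*(3*4) = (45*(1/46))*12 = (45/46)*12 = 270/23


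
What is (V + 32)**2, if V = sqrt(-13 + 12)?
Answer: (32 + I)**2 ≈ 1023.0 + 64.0*I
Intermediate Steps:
V = I (V = sqrt(-1) = I ≈ 1.0*I)
(V + 32)**2 = (I + 32)**2 = (32 + I)**2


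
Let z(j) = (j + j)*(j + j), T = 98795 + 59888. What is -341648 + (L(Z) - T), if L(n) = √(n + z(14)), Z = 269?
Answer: -500331 + 9*√13 ≈ -5.0030e+5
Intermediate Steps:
T = 158683
z(j) = 4*j² (z(j) = (2*j)*(2*j) = 4*j²)
L(n) = √(784 + n) (L(n) = √(n + 4*14²) = √(n + 4*196) = √(n + 784) = √(784 + n))
-341648 + (L(Z) - T) = -341648 + (√(784 + 269) - 1*158683) = -341648 + (√1053 - 158683) = -341648 + (9*√13 - 158683) = -341648 + (-158683 + 9*√13) = -500331 + 9*√13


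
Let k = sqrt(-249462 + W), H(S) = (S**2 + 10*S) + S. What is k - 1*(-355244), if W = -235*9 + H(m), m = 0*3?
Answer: 355244 + 3*I*sqrt(27953) ≈ 3.5524e+5 + 501.57*I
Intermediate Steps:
m = 0
H(S) = S**2 + 11*S
W = -2115 (W = -235*9 + 0*(11 + 0) = -2115 + 0*11 = -2115 + 0 = -2115)
k = 3*I*sqrt(27953) (k = sqrt(-249462 - 2115) = sqrt(-251577) = 3*I*sqrt(27953) ≈ 501.57*I)
k - 1*(-355244) = 3*I*sqrt(27953) - 1*(-355244) = 3*I*sqrt(27953) + 355244 = 355244 + 3*I*sqrt(27953)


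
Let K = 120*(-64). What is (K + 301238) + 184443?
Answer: 478001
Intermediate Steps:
K = -7680
(K + 301238) + 184443 = (-7680 + 301238) + 184443 = 293558 + 184443 = 478001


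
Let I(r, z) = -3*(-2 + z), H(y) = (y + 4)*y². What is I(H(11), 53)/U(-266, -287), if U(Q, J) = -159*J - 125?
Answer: -153/45508 ≈ -0.0033620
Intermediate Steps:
U(Q, J) = -125 - 159*J
H(y) = y²*(4 + y) (H(y) = (4 + y)*y² = y²*(4 + y))
I(r, z) = 6 - 3*z
I(H(11), 53)/U(-266, -287) = (6 - 3*53)/(-125 - 159*(-287)) = (6 - 159)/(-125 + 45633) = -153/45508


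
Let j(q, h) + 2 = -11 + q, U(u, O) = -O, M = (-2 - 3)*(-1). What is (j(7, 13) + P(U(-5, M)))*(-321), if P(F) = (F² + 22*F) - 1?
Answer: 29532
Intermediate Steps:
M = 5 (M = -5*(-1) = 5)
P(F) = -1 + F² + 22*F
j(q, h) = -13 + q (j(q, h) = -2 + (-11 + q) = -13 + q)
(j(7, 13) + P(U(-5, M)))*(-321) = ((-13 + 7) + (-1 + (-1*5)² + 22*(-1*5)))*(-321) = (-6 + (-1 + (-5)² + 22*(-5)))*(-321) = (-6 + (-1 + 25 - 110))*(-321) = (-6 - 86)*(-321) = -92*(-321) = 29532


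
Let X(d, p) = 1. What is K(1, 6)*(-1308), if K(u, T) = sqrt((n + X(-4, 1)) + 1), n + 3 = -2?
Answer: -1308*I*sqrt(3) ≈ -2265.5*I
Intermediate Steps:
n = -5 (n = -3 - 2 = -5)
K(u, T) = I*sqrt(3) (K(u, T) = sqrt((-5 + 1) + 1) = sqrt(-4 + 1) = sqrt(-3) = I*sqrt(3))
K(1, 6)*(-1308) = (I*sqrt(3))*(-1308) = -1308*I*sqrt(3)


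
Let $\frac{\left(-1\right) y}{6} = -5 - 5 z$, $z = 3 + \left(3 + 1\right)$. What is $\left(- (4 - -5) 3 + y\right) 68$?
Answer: $14484$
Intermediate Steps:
$z = 7$ ($z = 3 + 4 = 7$)
$y = 240$ ($y = - 6 \left(-5 - 35\right) = \left(-6\right) \left(-40\right) = 240$)
$\left(- (4 - -5) 3 + y\right) 68 = \left(- (4 - -5) 3 + 240\right) 68 = \left(- (4 + 5) 3 + 240\right) 68 = \left(\left(-1\right) 9 \cdot 3 + 240\right) 68 = \left(\left(-9\right) 3 + 240\right) 68 = \left(-27 + 240\right) 68 = 213 \cdot 68 = 14484$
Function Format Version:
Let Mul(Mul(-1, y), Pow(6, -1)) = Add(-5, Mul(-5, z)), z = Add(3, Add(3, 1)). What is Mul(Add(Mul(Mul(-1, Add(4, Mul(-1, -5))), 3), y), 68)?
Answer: 14484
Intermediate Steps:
z = 7 (z = Add(3, 4) = 7)
y = 240 (y = Mul(-6, Add(-5, Mul(-5, 7))) = Mul(-6, Add(-5, -35)) = Mul(-6, -40) = 240)
Mul(Add(Mul(Mul(-1, Add(4, Mul(-1, -5))), 3), y), 68) = Mul(Add(Mul(Mul(-1, Add(4, Mul(-1, -5))), 3), 240), 68) = Mul(Add(Mul(Mul(-1, Add(4, 5)), 3), 240), 68) = Mul(Add(Mul(Mul(-1, 9), 3), 240), 68) = Mul(Add(Mul(-9, 3), 240), 68) = Mul(Add(-27, 240), 68) = Mul(213, 68) = 14484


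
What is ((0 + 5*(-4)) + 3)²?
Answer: 289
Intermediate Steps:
((0 + 5*(-4)) + 3)² = ((0 - 20) + 3)² = (-20 + 3)² = (-17)² = 289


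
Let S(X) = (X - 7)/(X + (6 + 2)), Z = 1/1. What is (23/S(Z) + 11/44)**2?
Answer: 18769/16 ≈ 1173.1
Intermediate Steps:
Z = 1
S(X) = (-7 + X)/(8 + X) (S(X) = (-7 + X)/(X + 8) = (-7 + X)/(8 + X))
(23/S(Z) + 11/44)**2 = (23/(((-7 + 1)/(8 + 1))) + 11/44)**2 = (23/((-6/9)) + 11*(1/44))**2 = (23/(((1/9)*(-6))) + 1/4)**2 = (23/(-2/3) + 1/4)**2 = (23*(-3/2) + 1/4)**2 = (-69/2 + 1/4)**2 = (-137/4)**2 = 18769/16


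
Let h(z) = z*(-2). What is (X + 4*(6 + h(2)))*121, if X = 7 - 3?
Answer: 1452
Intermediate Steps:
h(z) = -2*z
X = 4
(X + 4*(6 + h(2)))*121 = (4 + 4*(6 - 2*2))*121 = (4 + 4*(6 - 4))*121 = (4 + 4*2)*121 = (4 + 8)*121 = 12*121 = 1452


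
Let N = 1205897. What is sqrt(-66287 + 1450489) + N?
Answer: 1205897 + sqrt(1384202) ≈ 1.2071e+6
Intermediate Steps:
sqrt(-66287 + 1450489) + N = sqrt(-66287 + 1450489) + 1205897 = sqrt(1384202) + 1205897 = 1205897 + sqrt(1384202)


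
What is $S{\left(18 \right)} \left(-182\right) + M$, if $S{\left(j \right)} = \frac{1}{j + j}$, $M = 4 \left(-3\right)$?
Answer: $- \frac{307}{18} \approx -17.056$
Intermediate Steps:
$M = -12$
$S{\left(j \right)} = \frac{1}{2 j}$
$S{\left(18 \right)} \left(-182\right) + M = \frac{1}{2 \cdot 18} \left(-182\right) - 12 = \frac{1}{2} \cdot \frac{1}{18} \left(-182\right) - 12 = \frac{1}{36} \left(-182\right) - 12 = - \frac{91}{18} - 12 = - \frac{307}{18}$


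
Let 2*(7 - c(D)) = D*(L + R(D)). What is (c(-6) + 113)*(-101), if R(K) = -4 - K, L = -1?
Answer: -12423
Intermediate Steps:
c(D) = 7 - D*(-5 - D)/2 (c(D) = 7 - D*(-1 + (-4 - D))/2 = 7 - D*(-5 - D)/2)
(c(-6) + 113)*(-101) = ((7 + (½)*(-6) + (½)*(-6)*(4 - 6)) + 113)*(-101) = ((7 - 3 + (½)*(-6)*(-2)) + 113)*(-101) = ((7 - 3 + 6) + 113)*(-101) = (10 + 113)*(-101) = 123*(-101) = -12423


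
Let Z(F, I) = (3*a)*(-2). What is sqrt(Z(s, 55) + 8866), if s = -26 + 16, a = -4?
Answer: sqrt(8890) ≈ 94.287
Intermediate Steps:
s = -10
Z(F, I) = 24 (Z(F, I) = (3*(-4))*(-2) = -12*(-2) = 24)
sqrt(Z(s, 55) + 8866) = sqrt(24 + 8866) = sqrt(8890)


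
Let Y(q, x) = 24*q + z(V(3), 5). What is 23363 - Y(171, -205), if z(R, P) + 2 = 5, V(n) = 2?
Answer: 19256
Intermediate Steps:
z(R, P) = 3 (z(R, P) = -2 + 5 = 3)
Y(q, x) = 3 + 24*q (Y(q, x) = 24*q + 3 = 3 + 24*q)
23363 - Y(171, -205) = 23363 - (3 + 24*171) = 23363 - (3 + 4104) = 23363 - 1*4107 = 23363 - 4107 = 19256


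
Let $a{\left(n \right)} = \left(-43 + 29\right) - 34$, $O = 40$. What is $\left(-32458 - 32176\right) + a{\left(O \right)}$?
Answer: $-64682$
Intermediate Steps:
$a{\left(n \right)} = -48$ ($a{\left(n \right)} = -14 - 34 = -48$)
$\left(-32458 - 32176\right) + a{\left(O \right)} = \left(-32458 - 32176\right) - 48 = -64634 - 48 = -64682$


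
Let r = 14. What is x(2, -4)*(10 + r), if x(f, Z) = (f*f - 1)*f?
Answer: 144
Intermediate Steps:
x(f, Z) = f*(-1 + f²) (x(f, Z) = (f² - 1)*f = (-1 + f²)*f = f*(-1 + f²))
x(2, -4)*(10 + r) = (2³ - 1*2)*(10 + 14) = (8 - 2)*24 = 6*24 = 144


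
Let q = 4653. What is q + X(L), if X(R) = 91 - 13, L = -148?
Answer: 4731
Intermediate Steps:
X(R) = 78
q + X(L) = 4653 + 78 = 4731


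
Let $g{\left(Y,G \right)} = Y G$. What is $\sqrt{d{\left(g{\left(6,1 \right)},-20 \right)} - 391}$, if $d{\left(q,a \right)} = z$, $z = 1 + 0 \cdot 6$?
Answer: $i \sqrt{390} \approx 19.748 i$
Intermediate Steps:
$g{\left(Y,G \right)} = G Y$
$z = 1$ ($z = 1 + 0 = 1$)
$d{\left(q,a \right)} = 1$
$\sqrt{d{\left(g{\left(6,1 \right)},-20 \right)} - 391} = \sqrt{1 - 391} = \sqrt{-390} = i \sqrt{390}$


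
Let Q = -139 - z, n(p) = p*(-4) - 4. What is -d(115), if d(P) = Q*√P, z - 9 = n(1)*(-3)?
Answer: 172*√115 ≈ 1844.5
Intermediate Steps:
n(p) = -4 - 4*p (n(p) = -4*p - 4 = -4 - 4*p)
z = 33 (z = 9 + (-4 - 4*1)*(-3) = 9 + (-4 - 4)*(-3) = 9 - 8*(-3) = 9 + 24 = 33)
Q = -172 (Q = -139 - 1*33 = -139 - 33 = -172)
d(P) = -172*√P
-d(115) = -(-172)*√115 = 172*√115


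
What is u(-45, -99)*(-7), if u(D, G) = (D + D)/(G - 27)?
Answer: -5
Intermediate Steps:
u(D, G) = 2*D/(-27 + G) (u(D, G) = (2*D)/(-27 + G) = 2*D/(-27 + G))
u(-45, -99)*(-7) = (2*(-45)/(-27 - 99))*(-7) = (2*(-45)/(-126))*(-7) = (2*(-45)*(-1/126))*(-7) = (5/7)*(-7) = -5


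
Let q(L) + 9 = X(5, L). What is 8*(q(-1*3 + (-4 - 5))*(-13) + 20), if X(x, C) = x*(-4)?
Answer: 3176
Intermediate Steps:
X(x, C) = -4*x
q(L) = -29 (q(L) = -9 - 4*5 = -9 - 20 = -29)
8*(q(-1*3 + (-4 - 5))*(-13) + 20) = 8*(-29*(-13) + 20) = 8*(377 + 20) = 8*397 = 3176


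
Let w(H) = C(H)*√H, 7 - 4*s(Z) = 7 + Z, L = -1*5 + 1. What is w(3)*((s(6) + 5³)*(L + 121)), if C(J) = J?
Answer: 86697*√3/2 ≈ 75082.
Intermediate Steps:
L = -4 (L = -5 + 1 = -4)
s(Z) = -Z/4 (s(Z) = 7/4 - (7 + Z)/4 = 7/4 + (-7/4 - Z/4) = -Z/4)
w(H) = H^(3/2) (w(H) = H*√H = H^(3/2))
w(3)*((s(6) + 5³)*(L + 121)) = 3^(3/2)*((-¼*6 + 5³)*(-4 + 121)) = (3*√3)*((-3/2 + 125)*117) = (3*√3)*((247/2)*117) = (3*√3)*(28899/2) = 86697*√3/2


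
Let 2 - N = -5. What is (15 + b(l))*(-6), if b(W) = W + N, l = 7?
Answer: -174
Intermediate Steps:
N = 7 (N = 2 - 1*(-5) = 2 + 5 = 7)
b(W) = 7 + W (b(W) = W + 7 = 7 + W)
(15 + b(l))*(-6) = (15 + (7 + 7))*(-6) = (15 + 14)*(-6) = 29*(-6) = -174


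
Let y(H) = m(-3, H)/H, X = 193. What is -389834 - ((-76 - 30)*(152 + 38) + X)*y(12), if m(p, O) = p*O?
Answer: -449675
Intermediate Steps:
m(p, O) = O*p
y(H) = -3 (y(H) = (H*(-3))/H = (-3*H)/H = -3)
-389834 - ((-76 - 30)*(152 + 38) + X)*y(12) = -389834 - ((-76 - 30)*(152 + 38) + 193)*(-3) = -389834 - (-106*190 + 193)*(-3) = -389834 - (-20140 + 193)*(-3) = -389834 - (-19947)*(-3) = -389834 - 1*59841 = -389834 - 59841 = -449675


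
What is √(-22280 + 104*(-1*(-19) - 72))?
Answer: 12*I*√193 ≈ 166.71*I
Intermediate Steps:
√(-22280 + 104*(-1*(-19) - 72)) = √(-22280 + 104*(19 - 72)) = √(-22280 + 104*(-53)) = √(-22280 - 5512) = √(-27792) = 12*I*√193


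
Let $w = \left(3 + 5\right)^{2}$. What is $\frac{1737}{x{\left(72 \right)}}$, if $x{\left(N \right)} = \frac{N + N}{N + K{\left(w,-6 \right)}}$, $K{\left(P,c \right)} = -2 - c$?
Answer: $\frac{3667}{4} \approx 916.75$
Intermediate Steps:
$w = 64$ ($w = 8^{2} = 64$)
$x{\left(N \right)} = \frac{2 N}{4 + N}$ ($x{\left(N \right)} = \frac{N + N}{N - -4} = \frac{2 N}{N + \left(-2 + 6\right)} = \frac{2 N}{N + 4} = \frac{2 N}{4 + N}$)
$\frac{1737}{x{\left(72 \right)}} = \frac{1737}{2 \cdot 72 \frac{1}{4 + 72}} = \frac{1737}{2 \cdot 72 \cdot \frac{1}{76}} = \frac{1737}{\frac{36}{19}} = 1737 \cdot \frac{19}{36} = \frac{3667}{4}$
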